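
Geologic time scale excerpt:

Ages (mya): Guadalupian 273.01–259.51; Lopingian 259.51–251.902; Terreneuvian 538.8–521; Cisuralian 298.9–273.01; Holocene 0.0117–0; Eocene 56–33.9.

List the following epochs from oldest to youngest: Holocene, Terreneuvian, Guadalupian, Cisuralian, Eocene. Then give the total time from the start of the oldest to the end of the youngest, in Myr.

Terreneuvian, Cisuralian, Guadalupian, Eocene, Holocene; total span 538.8 Myr

From the excerpt: Holocene 0.0117–0; Terreneuvian 538.8–521; Guadalupian 273.01–259.51; Cisuralian 298.9–273.01; Eocene 56–33.9 (Ma).
Larger Ma is earlier, so the oldest is Terreneuvian and the youngest is Holocene; oldest to youngest: Terreneuvian, Cisuralian, Guadalupian, Eocene, Holocene.
Oldest start 538.8 minus youngest end 0 gives 538.8 Myr overall.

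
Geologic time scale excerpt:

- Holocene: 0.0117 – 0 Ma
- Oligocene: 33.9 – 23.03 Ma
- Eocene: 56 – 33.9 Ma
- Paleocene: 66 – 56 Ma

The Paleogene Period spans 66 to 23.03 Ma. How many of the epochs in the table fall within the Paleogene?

Epochs inside 66–23.03 Ma: Paleocene, Eocene, Oligocene — 3 in total.

3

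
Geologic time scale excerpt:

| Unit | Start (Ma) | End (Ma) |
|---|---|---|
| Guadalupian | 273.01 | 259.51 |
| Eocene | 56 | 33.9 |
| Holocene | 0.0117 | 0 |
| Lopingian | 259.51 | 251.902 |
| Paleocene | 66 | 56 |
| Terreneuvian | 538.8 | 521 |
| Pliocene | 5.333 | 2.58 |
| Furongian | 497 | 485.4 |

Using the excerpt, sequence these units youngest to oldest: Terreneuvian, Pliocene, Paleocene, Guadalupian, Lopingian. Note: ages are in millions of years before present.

Pliocene → Paleocene → Lopingian → Guadalupian → Terreneuvian

Sorting by start age (ascending Ma, since larger Ma = older): Pliocene start 5.333, Paleocene start 66, Lopingian start 259.51, Guadalupian start 273.01, Terreneuvian start 538.8.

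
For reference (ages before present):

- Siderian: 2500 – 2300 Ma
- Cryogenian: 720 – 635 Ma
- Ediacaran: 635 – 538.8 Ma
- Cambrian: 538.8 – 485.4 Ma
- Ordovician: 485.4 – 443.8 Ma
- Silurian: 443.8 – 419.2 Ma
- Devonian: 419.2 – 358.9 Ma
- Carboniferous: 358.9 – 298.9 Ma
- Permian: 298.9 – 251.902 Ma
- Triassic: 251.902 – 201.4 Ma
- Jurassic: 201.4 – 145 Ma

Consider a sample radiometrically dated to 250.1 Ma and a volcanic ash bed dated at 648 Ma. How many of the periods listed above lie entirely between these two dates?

7

648 Ma sits inside the Cryogenian (720–635) and 250.1 Ma inside the Triassic (251.902–201.4); neither of those is wholly between the two dates.
The listed periods lying completely between them are Ediacaran, Cambrian, Ordovician, Silurian, Devonian, Carboniferous, Permian — 7 in all.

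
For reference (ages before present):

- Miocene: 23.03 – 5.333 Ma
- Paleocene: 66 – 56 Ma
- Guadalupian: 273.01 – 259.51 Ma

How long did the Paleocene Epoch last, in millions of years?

10 million years

66 − 56 = 10 million years.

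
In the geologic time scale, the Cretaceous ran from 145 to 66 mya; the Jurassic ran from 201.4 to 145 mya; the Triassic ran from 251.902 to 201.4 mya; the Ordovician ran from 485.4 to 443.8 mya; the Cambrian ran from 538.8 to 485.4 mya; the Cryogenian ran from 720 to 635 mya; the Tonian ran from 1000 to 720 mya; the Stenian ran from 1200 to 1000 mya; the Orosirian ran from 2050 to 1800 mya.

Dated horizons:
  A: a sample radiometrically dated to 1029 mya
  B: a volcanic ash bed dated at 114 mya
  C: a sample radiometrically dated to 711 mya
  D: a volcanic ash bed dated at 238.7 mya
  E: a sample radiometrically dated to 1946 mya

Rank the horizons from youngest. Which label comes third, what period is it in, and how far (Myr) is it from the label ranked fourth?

C, in the Cryogenian; 318 million years to A

Sorted youngest-first by Ma: B (114), D (238.7), C (711), A (1029), E (1946).
The third youngest is C at 711 Ma, which lies in 720–635 Ma: the Cryogenian.
The fourth youngest is A at 1029 Ma; separation = |711 − 1029| = 318 Myr.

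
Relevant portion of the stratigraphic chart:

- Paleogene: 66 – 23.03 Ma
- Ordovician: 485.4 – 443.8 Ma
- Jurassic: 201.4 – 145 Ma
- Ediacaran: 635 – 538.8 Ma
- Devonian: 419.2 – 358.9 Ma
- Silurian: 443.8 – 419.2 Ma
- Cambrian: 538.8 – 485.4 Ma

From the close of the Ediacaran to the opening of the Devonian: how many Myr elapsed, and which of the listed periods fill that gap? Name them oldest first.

The Ediacaran closes at 538.8 Ma and the Devonian opens at 419.2 Ma, so the interval is 538.8 − 419.2 = 119.6 Myr.
A period fits inside if it starts at or after 538.8 Ma and ends at or before 419.2 Ma; oldest first that gives Cambrian, Ordovician, Silurian.

119.6 million years; Cambrian, Ordovician, Silurian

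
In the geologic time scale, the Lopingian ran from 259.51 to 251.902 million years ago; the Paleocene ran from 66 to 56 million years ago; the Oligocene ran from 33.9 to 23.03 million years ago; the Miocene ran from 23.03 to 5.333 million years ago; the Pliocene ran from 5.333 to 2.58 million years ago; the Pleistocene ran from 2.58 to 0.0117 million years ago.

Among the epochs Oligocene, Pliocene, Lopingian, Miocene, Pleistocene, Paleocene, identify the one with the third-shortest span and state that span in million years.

Lopingian, 7.608 million years

Durations: Oligocene 10.87; Pliocene 2.753; Lopingian 7.608; Miocene 17.697; Pleistocene 2.5683; Paleocene 10 Myr.
Sorted shortest-first: Pleistocene (2.5683), Pliocene (2.753), Lopingian (7.608), Paleocene (10), Oligocene (10.87), Miocene (17.697).
The third shortest is Lopingian at 7.608 Myr.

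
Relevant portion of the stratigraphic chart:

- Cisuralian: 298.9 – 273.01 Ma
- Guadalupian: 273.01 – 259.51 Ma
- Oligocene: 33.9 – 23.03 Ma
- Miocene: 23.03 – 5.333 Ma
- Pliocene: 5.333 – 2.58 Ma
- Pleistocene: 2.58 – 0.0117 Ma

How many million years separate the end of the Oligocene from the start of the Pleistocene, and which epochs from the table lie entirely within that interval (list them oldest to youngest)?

The Oligocene closes at 23.03 Ma and the Pleistocene opens at 2.58 Ma, so the interval is 23.03 − 2.58 = 20.45 Myr.
An epoch fits inside if it starts at or after 23.03 Ma and ends at or before 2.58 Ma; oldest first that gives Miocene, Pliocene.

20.45 million years; Miocene, Pliocene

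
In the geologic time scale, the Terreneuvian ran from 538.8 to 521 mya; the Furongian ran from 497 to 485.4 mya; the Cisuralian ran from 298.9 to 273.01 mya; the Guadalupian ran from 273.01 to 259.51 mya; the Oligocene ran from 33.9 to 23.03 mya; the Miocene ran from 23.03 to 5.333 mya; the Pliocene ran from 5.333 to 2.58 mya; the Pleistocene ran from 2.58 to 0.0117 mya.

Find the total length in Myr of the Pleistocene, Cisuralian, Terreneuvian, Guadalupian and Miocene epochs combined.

Each duration: Pleistocene = 2.5683; Cisuralian = 25.89; Terreneuvian = 17.8; Guadalupian = 13.5; Miocene = 17.697.
Sum: 2.5683 + 25.89 + 17.8 + 13.5 + 17.697 = 77.4553 Myr.

77.4553 million years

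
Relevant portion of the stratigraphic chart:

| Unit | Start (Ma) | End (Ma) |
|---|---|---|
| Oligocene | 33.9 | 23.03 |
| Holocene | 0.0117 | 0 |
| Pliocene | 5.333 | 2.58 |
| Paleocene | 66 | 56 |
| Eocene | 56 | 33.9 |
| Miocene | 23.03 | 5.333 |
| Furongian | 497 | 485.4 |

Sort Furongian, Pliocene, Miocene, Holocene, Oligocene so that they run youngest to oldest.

The oldest of these is Furongian (starts 497 Ma) and the youngest is Holocene (ends 0 Ma).
In between, by decreasing start age: Oligocene (33.9), Miocene (23.03), Pliocene (5.333).
Listing youngest first means reversing that sequence.

Holocene, Pliocene, Miocene, Oligocene, Furongian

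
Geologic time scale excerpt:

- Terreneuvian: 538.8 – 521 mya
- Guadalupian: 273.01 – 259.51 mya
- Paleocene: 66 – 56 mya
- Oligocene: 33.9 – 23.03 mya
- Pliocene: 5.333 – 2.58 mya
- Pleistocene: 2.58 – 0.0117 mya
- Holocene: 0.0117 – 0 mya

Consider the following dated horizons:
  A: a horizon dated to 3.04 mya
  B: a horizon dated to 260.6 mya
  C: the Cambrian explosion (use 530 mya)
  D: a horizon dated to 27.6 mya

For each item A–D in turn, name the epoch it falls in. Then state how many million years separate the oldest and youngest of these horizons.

A: 3.04 Ma lies in 5.333–2.58 Ma, so Pliocene.
B: 260.6 Ma lies in 273.01–259.51 Ma, so Guadalupian.
C: 530 Ma lies in 538.8–521 Ma, so Terreneuvian.
D: 27.6 Ma lies in 33.9–23.03 Ma, so Oligocene.
Oldest = 530 Ma, youngest = 3.04 Ma → span 526.96 Myr.

A — Pliocene; B — Guadalupian; C — Terreneuvian; D — Oligocene; span 526.96 million years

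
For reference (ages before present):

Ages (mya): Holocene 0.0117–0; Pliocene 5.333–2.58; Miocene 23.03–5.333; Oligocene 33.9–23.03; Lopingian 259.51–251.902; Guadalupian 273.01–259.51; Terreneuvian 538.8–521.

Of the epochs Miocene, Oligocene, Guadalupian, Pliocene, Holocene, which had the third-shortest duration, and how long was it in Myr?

Durations: Miocene 17.697; Oligocene 10.87; Guadalupian 13.5; Pliocene 2.753; Holocene 0.0117 Myr.
Sorted shortest-first: Holocene (0.0117), Pliocene (2.753), Oligocene (10.87), Guadalupian (13.5), Miocene (17.697).
The third shortest is Oligocene at 10.87 Myr.

Oligocene, 10.87 million years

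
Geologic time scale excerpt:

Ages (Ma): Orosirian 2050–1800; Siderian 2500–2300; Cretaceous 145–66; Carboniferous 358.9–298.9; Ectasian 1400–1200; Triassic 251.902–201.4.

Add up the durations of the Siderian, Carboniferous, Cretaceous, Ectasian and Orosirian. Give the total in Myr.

789 million years

Each duration: Siderian = 200; Carboniferous = 60; Cretaceous = 79; Ectasian = 200; Orosirian = 250.
Sum: 200 + 60 + 79 + 200 + 250 = 789 Myr.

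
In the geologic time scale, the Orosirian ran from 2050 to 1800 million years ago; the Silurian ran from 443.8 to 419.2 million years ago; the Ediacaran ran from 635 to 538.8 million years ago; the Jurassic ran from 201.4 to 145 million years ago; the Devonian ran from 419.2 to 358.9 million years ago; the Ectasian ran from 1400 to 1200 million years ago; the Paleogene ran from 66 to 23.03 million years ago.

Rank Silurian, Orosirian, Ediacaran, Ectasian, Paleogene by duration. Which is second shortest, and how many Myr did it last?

Start − end for each: Silurian 443.8 − 419.2 = 24.6; Orosirian 2050 − 1800 = 250; Ediacaran 635 − 538.8 = 96.2; Ectasian 1400 − 1200 = 200; Paleogene 66 − 23.03 = 42.97.
Ranking these from shortest: Silurian < Paleogene < Ediacaran < Ectasian < Orosirian.
Position 2 in that ranking is Paleogene, which lasted 42.97 Myr.

Paleogene, 42.97 million years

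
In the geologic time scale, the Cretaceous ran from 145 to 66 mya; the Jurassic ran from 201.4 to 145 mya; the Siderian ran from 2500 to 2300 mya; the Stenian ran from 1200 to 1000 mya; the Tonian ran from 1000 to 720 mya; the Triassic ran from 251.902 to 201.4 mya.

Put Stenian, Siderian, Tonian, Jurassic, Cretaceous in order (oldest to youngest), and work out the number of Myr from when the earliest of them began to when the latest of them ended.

Start ages (Ma): Siderian 2500, Stenian 1200, Tonian 1000, Jurassic 201.4, Cretaceous 145.
Ordered oldest to youngest: Siderian, Stenian, Tonian, Jurassic, Cretaceous.
Span = 2500 − 66 = 2434 Myr.

Siderian → Stenian → Tonian → Jurassic → Cretaceous; total span 2434 Myr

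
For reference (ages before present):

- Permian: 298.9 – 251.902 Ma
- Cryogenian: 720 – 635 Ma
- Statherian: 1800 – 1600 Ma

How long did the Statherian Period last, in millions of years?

200 million years

1800 − 1600 = 200 million years.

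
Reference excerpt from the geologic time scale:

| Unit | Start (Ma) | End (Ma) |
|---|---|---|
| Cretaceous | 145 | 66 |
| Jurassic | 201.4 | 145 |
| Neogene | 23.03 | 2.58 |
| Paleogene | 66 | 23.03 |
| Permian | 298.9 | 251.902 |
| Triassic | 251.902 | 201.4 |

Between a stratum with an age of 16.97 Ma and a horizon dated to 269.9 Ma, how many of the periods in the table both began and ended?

4

269.9 Ma sits inside the Permian (298.9–251.902) and 16.97 Ma inside the Neogene (23.03–2.58); neither of those is wholly between the two dates.
The listed periods lying completely between them are Triassic, Jurassic, Cretaceous, Paleogene — 4 in all.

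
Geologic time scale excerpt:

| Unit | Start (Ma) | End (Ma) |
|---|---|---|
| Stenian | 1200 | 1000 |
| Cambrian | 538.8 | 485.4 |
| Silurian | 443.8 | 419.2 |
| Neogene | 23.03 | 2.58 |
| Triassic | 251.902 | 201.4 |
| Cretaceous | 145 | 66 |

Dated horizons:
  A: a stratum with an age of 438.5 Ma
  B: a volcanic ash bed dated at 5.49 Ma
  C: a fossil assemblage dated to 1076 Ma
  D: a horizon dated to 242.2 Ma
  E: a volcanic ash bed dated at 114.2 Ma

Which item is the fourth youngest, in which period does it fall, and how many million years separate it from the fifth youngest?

Smaller Ma means younger, so youngest first: B 5.49 < E 114.2 < D 242.2 < A 438.5 < C 1076.
Counting 4 along gives A (438.5 Ma); the excerpt puts that inside the Silurian, 443.8–419.2 Ma.
Next in line is C (1076 Ma), and 1076 − 438.5 = 637.5 Myr.

A, in the Silurian; 637.5 million years to C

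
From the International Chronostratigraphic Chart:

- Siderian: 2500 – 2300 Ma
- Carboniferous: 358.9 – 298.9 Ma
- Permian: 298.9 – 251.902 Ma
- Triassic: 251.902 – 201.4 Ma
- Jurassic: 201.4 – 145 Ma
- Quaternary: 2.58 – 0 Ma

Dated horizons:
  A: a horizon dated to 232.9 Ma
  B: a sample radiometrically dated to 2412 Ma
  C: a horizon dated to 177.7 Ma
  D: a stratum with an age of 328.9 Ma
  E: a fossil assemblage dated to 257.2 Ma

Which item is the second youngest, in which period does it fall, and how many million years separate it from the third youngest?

Smaller Ma means younger, so youngest first: C 177.7 < A 232.9 < E 257.2 < D 328.9 < B 2412.
Counting 2 along gives A (232.9 Ma); the excerpt puts that inside the Triassic, 251.902–201.4 Ma.
Next in line is E (257.2 Ma), and 257.2 − 232.9 = 24.3 Myr.

A, in the Triassic; 24.3 million years to E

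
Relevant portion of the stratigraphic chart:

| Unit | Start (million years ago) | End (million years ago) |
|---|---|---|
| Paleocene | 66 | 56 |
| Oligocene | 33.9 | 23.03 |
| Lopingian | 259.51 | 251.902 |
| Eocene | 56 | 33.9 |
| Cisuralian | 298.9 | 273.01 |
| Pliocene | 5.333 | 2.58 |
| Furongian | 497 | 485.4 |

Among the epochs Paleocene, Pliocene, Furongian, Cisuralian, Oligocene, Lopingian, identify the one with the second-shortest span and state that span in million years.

Durations: Paleocene 10; Pliocene 2.753; Furongian 11.6; Cisuralian 25.89; Oligocene 10.87; Lopingian 7.608 Myr.
Sorted shortest-first: Pliocene (2.753), Lopingian (7.608), Paleocene (10), Oligocene (10.87), Furongian (11.6), Cisuralian (25.89).
The second shortest is Lopingian at 7.608 Myr.

Lopingian, 7.608 million years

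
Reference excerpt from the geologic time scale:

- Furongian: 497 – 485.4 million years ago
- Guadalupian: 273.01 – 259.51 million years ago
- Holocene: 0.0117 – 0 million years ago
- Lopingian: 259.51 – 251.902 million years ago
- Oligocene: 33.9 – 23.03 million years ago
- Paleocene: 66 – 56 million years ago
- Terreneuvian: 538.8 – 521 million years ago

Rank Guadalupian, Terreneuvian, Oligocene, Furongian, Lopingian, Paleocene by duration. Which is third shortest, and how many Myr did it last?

Oligocene, 10.87 million years

Durations: Guadalupian 13.5; Terreneuvian 17.8; Oligocene 10.87; Furongian 11.6; Lopingian 7.608; Paleocene 10 Myr.
Sorted shortest-first: Lopingian (7.608), Paleocene (10), Oligocene (10.87), Furongian (11.6), Guadalupian (13.5), Terreneuvian (17.8).
The third shortest is Oligocene at 10.87 Myr.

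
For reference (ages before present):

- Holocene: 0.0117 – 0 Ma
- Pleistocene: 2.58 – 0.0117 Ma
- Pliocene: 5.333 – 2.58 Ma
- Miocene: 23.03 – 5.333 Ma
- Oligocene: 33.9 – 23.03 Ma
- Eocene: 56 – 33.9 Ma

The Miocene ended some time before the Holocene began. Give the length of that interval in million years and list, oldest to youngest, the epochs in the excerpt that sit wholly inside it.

5.3213 million years; Pliocene, Pleistocene

The Miocene closes at 5.333 Ma and the Holocene opens at 0.0117 Ma, so the interval is 5.333 − 0.0117 = 5.3213 Myr.
An epoch fits inside if it starts at or after 5.333 Ma and ends at or before 0.0117 Ma; oldest first that gives Pliocene, Pleistocene.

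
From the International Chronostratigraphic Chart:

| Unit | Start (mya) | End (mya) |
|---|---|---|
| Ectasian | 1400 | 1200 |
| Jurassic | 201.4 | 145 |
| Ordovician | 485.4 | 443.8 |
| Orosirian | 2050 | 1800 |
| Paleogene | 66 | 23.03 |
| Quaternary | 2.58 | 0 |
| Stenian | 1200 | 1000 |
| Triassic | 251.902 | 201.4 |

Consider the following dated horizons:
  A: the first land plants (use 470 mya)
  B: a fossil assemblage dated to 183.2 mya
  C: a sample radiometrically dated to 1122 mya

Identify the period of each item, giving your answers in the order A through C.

A: 470 Ma lies in 485.4–443.8 Ma, so Ordovician.
B: 183.2 Ma lies in 201.4–145 Ma, so Jurassic.
C: 1122 Ma lies in 1200–1000 Ma, so Stenian.

A — Ordovician; B — Jurassic; C — Stenian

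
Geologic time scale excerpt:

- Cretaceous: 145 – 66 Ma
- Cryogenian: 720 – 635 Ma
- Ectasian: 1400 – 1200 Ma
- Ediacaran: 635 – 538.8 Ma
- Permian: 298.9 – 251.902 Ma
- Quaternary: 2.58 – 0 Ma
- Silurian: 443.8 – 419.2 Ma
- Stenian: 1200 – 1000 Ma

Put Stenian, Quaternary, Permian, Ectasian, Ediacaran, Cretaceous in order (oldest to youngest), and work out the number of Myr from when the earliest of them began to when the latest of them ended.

Start ages (Ma): Ectasian 1400, Stenian 1200, Ediacaran 635, Permian 298.9, Cretaceous 145, Quaternary 2.58.
Ordered oldest to youngest: Ectasian, Stenian, Ediacaran, Permian, Cretaceous, Quaternary.
Span = 1400 − 0 = 1400 Myr.

Ectasian → Stenian → Ediacaran → Permian → Cretaceous → Quaternary; total span 1400 Myr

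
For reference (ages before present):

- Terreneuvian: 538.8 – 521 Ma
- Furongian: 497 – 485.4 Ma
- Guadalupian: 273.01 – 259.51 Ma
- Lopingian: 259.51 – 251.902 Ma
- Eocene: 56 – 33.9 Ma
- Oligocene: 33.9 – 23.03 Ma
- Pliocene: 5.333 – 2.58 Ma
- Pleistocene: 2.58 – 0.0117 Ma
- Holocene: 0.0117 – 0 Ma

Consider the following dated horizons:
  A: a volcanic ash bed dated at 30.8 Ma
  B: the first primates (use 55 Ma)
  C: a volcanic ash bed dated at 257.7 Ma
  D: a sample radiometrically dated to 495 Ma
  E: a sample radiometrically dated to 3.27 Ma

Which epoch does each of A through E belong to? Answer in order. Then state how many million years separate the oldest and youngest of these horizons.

A — Oligocene; B — Eocene; C — Lopingian; D — Furongian; E — Pliocene; span 491.73 million years

Match each age against the start–end ranges in the excerpt: A = 30.8 Ma → Oligocene (33.9–23.03); B = 55 Ma → Eocene (56–33.9); C = 257.7 Ma → Lopingian (259.51–251.902); D = 495 Ma → Furongian (497–485.4); E = 3.27 Ma → Pliocene (5.333–2.58).
The largest age is 495 Ma and the smallest is 3.27 Ma; their difference is 491.73 Myr.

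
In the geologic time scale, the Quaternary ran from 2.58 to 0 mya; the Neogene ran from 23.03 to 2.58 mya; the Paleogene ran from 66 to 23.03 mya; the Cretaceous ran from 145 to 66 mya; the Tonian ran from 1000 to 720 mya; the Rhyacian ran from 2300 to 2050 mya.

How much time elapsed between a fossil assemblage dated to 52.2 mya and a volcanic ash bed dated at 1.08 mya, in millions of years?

51.12 million years

52.2 − 1.08 = 51.12 million years.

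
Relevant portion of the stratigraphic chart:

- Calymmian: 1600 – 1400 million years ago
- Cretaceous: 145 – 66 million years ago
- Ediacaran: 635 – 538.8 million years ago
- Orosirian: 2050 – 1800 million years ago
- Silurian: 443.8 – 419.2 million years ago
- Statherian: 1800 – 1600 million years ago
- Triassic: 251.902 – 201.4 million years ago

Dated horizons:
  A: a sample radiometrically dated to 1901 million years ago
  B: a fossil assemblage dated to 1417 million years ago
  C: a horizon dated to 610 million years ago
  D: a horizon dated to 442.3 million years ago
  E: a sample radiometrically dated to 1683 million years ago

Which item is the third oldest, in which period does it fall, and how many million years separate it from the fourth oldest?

Sorted oldest-first by Ma: A (1901), E (1683), B (1417), C (610), D (442.3).
The third oldest is B at 1417 Ma, which lies in 1600–1400 Ma: the Calymmian.
The fourth oldest is C at 610 Ma; separation = |1417 − 610| = 807 Myr.

B, in the Calymmian; 807 million years to C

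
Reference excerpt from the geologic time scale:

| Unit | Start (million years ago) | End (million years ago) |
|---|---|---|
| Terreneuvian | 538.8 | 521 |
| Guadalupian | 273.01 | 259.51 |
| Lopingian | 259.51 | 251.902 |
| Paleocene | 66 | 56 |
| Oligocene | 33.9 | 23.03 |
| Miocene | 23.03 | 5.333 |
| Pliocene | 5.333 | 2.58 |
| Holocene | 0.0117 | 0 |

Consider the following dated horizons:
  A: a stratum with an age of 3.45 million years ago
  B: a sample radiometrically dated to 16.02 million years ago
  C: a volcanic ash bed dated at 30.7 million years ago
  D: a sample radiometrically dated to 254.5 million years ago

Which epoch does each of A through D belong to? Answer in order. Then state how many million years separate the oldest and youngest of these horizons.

A — Pliocene; B — Miocene; C — Oligocene; D — Lopingian; span 251.05 million years

Match each age against the start–end ranges in the excerpt: A = 3.45 Ma → Pliocene (5.333–2.58); B = 16.02 Ma → Miocene (23.03–5.333); C = 30.7 Ma → Oligocene (33.9–23.03); D = 254.5 Ma → Lopingian (259.51–251.902).
The largest age is 254.5 Ma and the smallest is 3.45 Ma; their difference is 251.05 Myr.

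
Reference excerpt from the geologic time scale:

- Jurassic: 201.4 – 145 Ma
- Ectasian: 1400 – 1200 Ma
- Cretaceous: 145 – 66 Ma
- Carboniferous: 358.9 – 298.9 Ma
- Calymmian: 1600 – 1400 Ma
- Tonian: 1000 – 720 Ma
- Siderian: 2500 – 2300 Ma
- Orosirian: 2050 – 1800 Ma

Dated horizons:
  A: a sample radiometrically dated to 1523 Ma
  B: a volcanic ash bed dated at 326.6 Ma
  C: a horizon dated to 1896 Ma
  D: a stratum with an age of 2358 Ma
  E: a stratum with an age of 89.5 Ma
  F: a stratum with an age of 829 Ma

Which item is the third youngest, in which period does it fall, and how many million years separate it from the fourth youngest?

Smaller Ma means younger, so youngest first: E 89.5 < B 326.6 < F 829 < A 1523 < C 1896 < D 2358.
Counting 3 along gives F (829 Ma); the excerpt puts that inside the Tonian, 1000–720 Ma.
Next in line is A (1523 Ma), and 1523 − 829 = 694 Myr.

F, in the Tonian; 694 million years to A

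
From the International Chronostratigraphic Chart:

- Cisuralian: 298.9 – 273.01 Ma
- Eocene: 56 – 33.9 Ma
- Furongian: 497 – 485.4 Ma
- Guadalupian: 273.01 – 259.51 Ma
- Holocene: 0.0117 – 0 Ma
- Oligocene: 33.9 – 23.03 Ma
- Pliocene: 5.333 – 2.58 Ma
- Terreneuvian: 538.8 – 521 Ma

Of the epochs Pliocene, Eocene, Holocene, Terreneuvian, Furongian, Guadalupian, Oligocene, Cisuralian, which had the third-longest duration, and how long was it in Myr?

Terreneuvian, 17.8 million years

Start − end for each: Pliocene 5.333 − 2.58 = 2.753; Eocene 56 − 33.9 = 22.1; Holocene 0.0117 − 0 = 0.0117; Terreneuvian 538.8 − 521 = 17.8; Furongian 497 − 485.4 = 11.6; Guadalupian 273.01 − 259.51 = 13.5; Oligocene 33.9 − 23.03 = 10.87; Cisuralian 298.9 − 273.01 = 25.89.
Ranking these from longest: Cisuralian > Eocene > Terreneuvian > Guadalupian > Furongian > Oligocene > Pliocene > Holocene.
Position 3 in that ranking is Terreneuvian, which lasted 17.8 Myr.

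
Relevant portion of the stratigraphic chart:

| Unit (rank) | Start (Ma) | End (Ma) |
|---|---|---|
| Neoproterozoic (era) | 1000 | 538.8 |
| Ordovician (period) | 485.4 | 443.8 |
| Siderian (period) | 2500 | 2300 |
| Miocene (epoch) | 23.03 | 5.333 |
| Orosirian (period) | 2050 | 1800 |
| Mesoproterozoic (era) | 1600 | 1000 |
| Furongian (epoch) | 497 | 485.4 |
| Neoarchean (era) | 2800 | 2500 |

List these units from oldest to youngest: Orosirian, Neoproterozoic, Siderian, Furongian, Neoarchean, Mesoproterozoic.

The oldest of these is Neoarchean (starts 2800 Ma) and the youngest is Furongian (ends 485.4 Ma).
In between, by decreasing start age: Siderian (2500), Orosirian (2050), Mesoproterozoic (1600), Neoproterozoic (1000).

Neoarchean, then Siderian, then Orosirian, then Mesoproterozoic, then Neoproterozoic, then Furongian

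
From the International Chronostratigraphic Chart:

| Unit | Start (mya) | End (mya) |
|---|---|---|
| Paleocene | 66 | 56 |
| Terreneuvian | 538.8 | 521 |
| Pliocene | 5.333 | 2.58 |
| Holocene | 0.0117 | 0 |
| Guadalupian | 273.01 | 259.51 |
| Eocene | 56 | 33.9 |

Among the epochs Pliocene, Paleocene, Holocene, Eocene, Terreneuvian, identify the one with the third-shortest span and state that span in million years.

Paleocene, 10 million years

Durations: Pliocene 2.753; Paleocene 10; Holocene 0.0117; Eocene 22.1; Terreneuvian 17.8 Myr.
Sorted shortest-first: Holocene (0.0117), Pliocene (2.753), Paleocene (10), Terreneuvian (17.8), Eocene (22.1).
The third shortest is Paleocene at 10 Myr.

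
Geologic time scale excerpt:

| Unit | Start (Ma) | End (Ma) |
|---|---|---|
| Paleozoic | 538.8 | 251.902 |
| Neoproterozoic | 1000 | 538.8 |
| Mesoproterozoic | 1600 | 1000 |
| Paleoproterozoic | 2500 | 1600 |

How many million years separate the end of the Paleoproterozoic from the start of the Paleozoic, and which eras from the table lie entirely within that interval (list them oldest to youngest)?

1061.2 million years; Mesoproterozoic, Neoproterozoic

The Paleoproterozoic closes at 1600 Ma and the Paleozoic opens at 538.8 Ma, so the interval is 1600 − 538.8 = 1061.2 Myr.
An era fits inside if it starts at or after 1600 Ma and ends at or before 538.8 Ma; oldest first that gives Mesoproterozoic, Neoproterozoic.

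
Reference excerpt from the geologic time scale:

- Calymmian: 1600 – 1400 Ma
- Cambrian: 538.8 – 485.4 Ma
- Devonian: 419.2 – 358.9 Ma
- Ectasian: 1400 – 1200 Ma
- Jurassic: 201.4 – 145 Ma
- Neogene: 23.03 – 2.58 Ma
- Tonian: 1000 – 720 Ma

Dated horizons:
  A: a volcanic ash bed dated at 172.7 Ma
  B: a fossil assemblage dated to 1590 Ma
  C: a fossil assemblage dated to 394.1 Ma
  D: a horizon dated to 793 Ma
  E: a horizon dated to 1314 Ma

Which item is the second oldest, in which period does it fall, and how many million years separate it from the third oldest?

E, in the Ectasian; 521 million years to D

Larger Ma means older, so oldest first: B 1590 > E 1314 > D 793 > C 394.1 > A 172.7.
Counting 2 along gives E (1314 Ma); the excerpt puts that inside the Ectasian, 1400–1200 Ma.
Next in line is D (793 Ma), and 1314 − 793 = 521 Myr.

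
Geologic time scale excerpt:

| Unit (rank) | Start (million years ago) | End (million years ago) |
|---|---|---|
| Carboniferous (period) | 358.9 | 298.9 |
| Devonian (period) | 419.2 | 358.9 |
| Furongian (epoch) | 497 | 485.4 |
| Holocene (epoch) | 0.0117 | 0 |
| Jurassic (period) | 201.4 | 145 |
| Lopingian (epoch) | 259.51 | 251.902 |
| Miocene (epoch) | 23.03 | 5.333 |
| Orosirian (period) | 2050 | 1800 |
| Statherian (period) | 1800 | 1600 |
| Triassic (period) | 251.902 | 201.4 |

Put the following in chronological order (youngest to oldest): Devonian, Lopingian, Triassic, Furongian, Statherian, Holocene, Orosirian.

Read off each span (Ma): Devonian 419.2–358.9; Lopingian 259.51–251.902; Triassic 251.902–201.4; Furongian 497–485.4; Statherian 1800–1600; Holocene 0.0117–0; Orosirian 2050–1800.
Larger Ma is older, so oldest→youngest is Orosirian, Statherian, Furongian, Devonian, Lopingian, Triassic, Holocene; reverse it for youngest→oldest.

Holocene, Triassic, Lopingian, Devonian, Furongian, Statherian, Orosirian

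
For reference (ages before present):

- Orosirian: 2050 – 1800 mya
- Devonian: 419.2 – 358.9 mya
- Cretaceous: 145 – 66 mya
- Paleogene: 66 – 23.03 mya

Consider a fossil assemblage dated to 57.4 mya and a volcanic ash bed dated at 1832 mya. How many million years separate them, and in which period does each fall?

1774.6 million years apart; the first in the Paleogene, the second in the Orosirian

Elapsed time: 1832 − 57.4 = 1774.6 Myr.
57.4 Ma lies within 66–23.03 Ma: Paleogene.
1832 Ma lies within 2050–1800 Ma: Orosirian.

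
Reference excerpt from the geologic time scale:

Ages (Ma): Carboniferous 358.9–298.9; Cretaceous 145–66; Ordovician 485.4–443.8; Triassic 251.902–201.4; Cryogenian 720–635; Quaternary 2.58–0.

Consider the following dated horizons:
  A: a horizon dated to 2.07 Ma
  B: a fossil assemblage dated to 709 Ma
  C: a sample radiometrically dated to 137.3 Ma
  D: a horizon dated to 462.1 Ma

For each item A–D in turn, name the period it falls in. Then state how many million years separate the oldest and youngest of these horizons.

A: 2.07 Ma lies in 2.58–0 Ma, so Quaternary.
B: 709 Ma lies in 720–635 Ma, so Cryogenian.
C: 137.3 Ma lies in 145–66 Ma, so Cretaceous.
D: 462.1 Ma lies in 485.4–443.8 Ma, so Ordovician.
Oldest = 709 Ma, youngest = 2.07 Ma → span 706.93 Myr.

A — Quaternary; B — Cryogenian; C — Cretaceous; D — Ordovician; span 706.93 million years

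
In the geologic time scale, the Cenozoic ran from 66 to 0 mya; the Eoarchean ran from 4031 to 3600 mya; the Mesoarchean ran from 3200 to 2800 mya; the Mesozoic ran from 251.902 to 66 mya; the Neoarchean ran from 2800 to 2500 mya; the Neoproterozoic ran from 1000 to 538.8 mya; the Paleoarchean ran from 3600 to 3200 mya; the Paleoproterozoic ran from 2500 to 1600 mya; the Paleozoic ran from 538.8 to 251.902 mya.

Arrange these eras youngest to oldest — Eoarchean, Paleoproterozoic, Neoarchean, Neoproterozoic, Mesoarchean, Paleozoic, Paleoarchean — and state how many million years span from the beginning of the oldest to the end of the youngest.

Paleozoic → Neoproterozoic → Paleoproterozoic → Neoarchean → Mesoarchean → Paleoarchean → Eoarchean; total span 3779.098 Myr

From the excerpt: Eoarchean 4031–3600; Paleoproterozoic 2500–1600; Neoarchean 2800–2500; Neoproterozoic 1000–538.8; Mesoarchean 3200–2800; Paleozoic 538.8–251.902; Paleoarchean 3600–3200 (Ma).
Larger Ma is earlier, so the oldest is Eoarchean and the youngest is Paleozoic; youngest to oldest: Paleozoic, Neoproterozoic, Paleoproterozoic, Neoarchean, Mesoarchean, Paleoarchean, Eoarchean.
Oldest start 4031 minus youngest end 251.902 gives 3779.098 Myr overall.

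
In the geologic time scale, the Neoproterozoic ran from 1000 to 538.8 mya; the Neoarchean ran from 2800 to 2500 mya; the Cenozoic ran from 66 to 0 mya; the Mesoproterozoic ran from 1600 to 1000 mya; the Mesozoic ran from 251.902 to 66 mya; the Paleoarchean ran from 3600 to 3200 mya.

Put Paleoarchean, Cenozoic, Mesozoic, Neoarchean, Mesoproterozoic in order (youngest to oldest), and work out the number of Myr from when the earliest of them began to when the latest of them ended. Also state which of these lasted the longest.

Cenozoic, Mesozoic, Mesoproterozoic, Neoarchean, Paleoarchean; total span 3600 Myr; longest is Mesoproterozoic

From the excerpt: Paleoarchean 3600–3200; Cenozoic 66–0; Mesozoic 251.902–66; Neoarchean 2800–2500; Mesoproterozoic 1600–1000 (Ma).
Larger Ma is earlier, so the oldest is Paleoarchean and the youngest is Cenozoic; youngest to oldest: Cenozoic, Mesozoic, Mesoproterozoic, Neoarchean, Paleoarchean.
Oldest start 3600 minus youngest end 0 gives 3600 Myr overall.
Individual lengths (start − end): Paleoarchean 400; Cenozoic 66; Mesoproterozoic 600; Mesozoic 185.902; Neoarchean 300. The largest is Mesoproterozoic at 600 Myr.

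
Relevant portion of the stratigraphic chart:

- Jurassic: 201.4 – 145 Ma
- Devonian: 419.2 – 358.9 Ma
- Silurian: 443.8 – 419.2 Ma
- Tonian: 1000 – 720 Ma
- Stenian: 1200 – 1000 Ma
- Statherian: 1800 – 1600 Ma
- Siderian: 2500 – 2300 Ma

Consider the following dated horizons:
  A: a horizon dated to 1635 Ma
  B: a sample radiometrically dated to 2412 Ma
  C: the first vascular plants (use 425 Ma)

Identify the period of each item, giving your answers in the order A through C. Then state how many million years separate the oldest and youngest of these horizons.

A — Statherian; B — Siderian; C — Silurian; span 1987 million years

Match each age against the start–end ranges in the excerpt: A = 1635 Ma → Statherian (1800–1600); B = 2412 Ma → Siderian (2500–2300); C = 425 Ma → Silurian (443.8–419.2).
The largest age is 2412 Ma and the smallest is 425 Ma; their difference is 1987 Myr.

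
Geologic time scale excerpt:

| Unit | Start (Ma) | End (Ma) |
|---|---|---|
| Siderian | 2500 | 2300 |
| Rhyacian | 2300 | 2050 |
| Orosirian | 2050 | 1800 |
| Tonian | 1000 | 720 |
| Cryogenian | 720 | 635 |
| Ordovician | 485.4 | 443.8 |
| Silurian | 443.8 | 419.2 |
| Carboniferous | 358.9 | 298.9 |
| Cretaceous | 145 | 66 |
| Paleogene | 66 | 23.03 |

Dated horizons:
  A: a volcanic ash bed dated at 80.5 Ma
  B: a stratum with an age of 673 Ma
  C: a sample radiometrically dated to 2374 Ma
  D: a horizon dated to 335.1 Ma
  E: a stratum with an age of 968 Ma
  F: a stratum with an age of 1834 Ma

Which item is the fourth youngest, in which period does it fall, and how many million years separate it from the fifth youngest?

E, in the Tonian; 866 million years to F

Sorted youngest-first by Ma: A (80.5), D (335.1), B (673), E (968), F (1834), C (2374).
The fourth youngest is E at 968 Ma, which lies in 1000–720 Ma: the Tonian.
The fifth youngest is F at 1834 Ma; separation = |968 − 1834| = 866 Myr.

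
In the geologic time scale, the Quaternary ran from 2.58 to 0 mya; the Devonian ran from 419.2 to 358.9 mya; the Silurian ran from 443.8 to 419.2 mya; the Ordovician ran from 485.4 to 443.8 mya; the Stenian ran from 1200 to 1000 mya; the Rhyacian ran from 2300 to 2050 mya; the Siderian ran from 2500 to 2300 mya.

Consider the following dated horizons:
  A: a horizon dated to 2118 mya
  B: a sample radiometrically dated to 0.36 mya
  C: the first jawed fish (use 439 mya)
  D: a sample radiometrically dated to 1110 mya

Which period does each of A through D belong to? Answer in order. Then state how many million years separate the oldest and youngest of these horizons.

Match each age against the start–end ranges in the excerpt: A = 2118 Ma → Rhyacian (2300–2050); B = 0.36 Ma → Quaternary (2.58–0); C = 439 Ma → Silurian (443.8–419.2); D = 1110 Ma → Stenian (1200–1000).
The largest age is 2118 Ma and the smallest is 0.36 Ma; their difference is 2117.64 Myr.

A — Rhyacian; B — Quaternary; C — Silurian; D — Stenian; span 2117.64 million years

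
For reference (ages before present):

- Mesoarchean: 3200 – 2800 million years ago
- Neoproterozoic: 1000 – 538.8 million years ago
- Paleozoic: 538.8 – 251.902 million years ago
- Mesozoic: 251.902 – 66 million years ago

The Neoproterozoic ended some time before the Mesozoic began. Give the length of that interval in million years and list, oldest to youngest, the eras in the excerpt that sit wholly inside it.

The Neoproterozoic closes at 538.8 Ma and the Mesozoic opens at 251.902 Ma, so the interval is 538.8 − 251.902 = 286.898 Myr.
An era fits inside if it starts at or after 538.8 Ma and ends at or before 251.902 Ma; oldest first that gives Paleozoic.

286.898 million years; Paleozoic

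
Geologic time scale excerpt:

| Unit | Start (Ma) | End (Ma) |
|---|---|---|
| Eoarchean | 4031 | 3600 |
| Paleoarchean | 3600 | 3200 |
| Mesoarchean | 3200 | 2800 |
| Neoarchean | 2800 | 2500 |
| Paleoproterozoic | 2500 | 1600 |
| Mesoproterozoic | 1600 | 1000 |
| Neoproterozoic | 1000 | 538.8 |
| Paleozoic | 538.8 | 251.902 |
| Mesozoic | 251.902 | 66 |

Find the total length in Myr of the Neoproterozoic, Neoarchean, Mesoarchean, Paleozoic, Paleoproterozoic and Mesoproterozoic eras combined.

2948.098 million years

Each duration: Neoproterozoic = 461.2; Neoarchean = 300; Mesoarchean = 400; Paleozoic = 286.898; Paleoproterozoic = 900; Mesoproterozoic = 600.
Sum: 461.2 + 300 + 400 + 286.898 + 900 + 600 = 2948.098 Myr.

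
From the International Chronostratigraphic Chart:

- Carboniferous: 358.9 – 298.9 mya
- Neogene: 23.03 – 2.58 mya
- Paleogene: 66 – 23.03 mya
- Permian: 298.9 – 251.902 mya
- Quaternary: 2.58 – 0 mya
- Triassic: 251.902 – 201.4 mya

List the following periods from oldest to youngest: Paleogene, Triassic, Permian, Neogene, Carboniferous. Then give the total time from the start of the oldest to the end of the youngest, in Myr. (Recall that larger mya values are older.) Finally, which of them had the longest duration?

Carboniferous, Permian, Triassic, Paleogene, Neogene; total span 356.32 Myr; longest is Carboniferous

From the excerpt: Paleogene 66–23.03; Triassic 251.902–201.4; Permian 298.9–251.902; Neogene 23.03–2.58; Carboniferous 358.9–298.9 (Ma).
Larger Ma is earlier, so the oldest is Carboniferous and the youngest is Neogene; oldest to youngest: Carboniferous, Permian, Triassic, Paleogene, Neogene.
Oldest start 358.9 minus youngest end 2.58 gives 356.32 Myr overall.
Individual lengths (start − end): Permian 46.998; Neogene 20.45; Triassic 50.502; Carboniferous 60; Paleogene 42.97. The largest is Carboniferous at 60 Myr.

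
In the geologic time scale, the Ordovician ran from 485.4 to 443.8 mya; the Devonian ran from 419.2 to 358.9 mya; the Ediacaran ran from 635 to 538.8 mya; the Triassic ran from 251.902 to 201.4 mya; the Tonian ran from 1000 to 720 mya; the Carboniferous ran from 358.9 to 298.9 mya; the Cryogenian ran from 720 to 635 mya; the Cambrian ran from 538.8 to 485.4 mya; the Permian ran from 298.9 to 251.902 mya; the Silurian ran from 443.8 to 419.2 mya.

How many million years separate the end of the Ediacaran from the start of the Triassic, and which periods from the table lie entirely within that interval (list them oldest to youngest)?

End of Ediacaran = 538.8 Ma; start of Triassic = 251.902 Ma.
Gap = 538.8 − 251.902 = 286.898 Myr.
Periods wholly inside 538.8–251.902 Ma: Cambrian (538.8–485.4), Ordovician (485.4–443.8), Silurian (443.8–419.2), Devonian (419.2–358.9), Carboniferous (358.9–298.9), Permian (298.9–251.902).

286.898 million years; Cambrian, Ordovician, Silurian, Devonian, Carboniferous, Permian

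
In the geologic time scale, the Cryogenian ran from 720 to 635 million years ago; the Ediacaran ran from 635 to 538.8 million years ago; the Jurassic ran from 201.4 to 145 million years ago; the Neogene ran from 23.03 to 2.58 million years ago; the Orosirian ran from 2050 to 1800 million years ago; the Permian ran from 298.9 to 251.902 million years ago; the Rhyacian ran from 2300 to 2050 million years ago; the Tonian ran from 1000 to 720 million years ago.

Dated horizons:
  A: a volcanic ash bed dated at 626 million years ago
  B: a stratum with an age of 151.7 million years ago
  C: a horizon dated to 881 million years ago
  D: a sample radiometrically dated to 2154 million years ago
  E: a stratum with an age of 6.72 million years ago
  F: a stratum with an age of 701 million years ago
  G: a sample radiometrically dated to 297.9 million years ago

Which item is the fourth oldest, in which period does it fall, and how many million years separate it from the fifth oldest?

A, in the Ediacaran; 328.1 million years to G

Sorted oldest-first by Ma: D (2154), C (881), F (701), A (626), G (297.9), B (151.7), E (6.72).
The fourth oldest is A at 626 Ma, which lies in 635–538.8 Ma: the Ediacaran.
The fifth oldest is G at 297.9 Ma; separation = |626 − 297.9| = 328.1 Myr.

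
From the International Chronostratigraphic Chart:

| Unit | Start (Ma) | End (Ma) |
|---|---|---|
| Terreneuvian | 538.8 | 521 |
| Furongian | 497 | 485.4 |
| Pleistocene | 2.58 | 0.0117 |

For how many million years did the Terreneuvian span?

538.8 − 521 = 17.8 million years.

17.8 million years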